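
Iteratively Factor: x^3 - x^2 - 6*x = (x - 3)*(x^2 + 2*x) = (x - 3)*(x + 2)*(x)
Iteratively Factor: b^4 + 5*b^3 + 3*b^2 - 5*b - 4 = (b + 1)*(b^3 + 4*b^2 - b - 4) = (b + 1)^2*(b^2 + 3*b - 4) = (b + 1)^2*(b + 4)*(b - 1)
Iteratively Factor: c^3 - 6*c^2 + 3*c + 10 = (c - 5)*(c^2 - c - 2) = (c - 5)*(c - 2)*(c + 1)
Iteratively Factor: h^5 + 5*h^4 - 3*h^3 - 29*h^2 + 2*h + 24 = (h + 3)*(h^4 + 2*h^3 - 9*h^2 - 2*h + 8) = (h - 1)*(h + 3)*(h^3 + 3*h^2 - 6*h - 8) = (h - 1)*(h + 3)*(h + 4)*(h^2 - h - 2) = (h - 2)*(h - 1)*(h + 3)*(h + 4)*(h + 1)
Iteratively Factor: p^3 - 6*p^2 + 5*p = (p)*(p^2 - 6*p + 5) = p*(p - 1)*(p - 5)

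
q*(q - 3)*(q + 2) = q^3 - q^2 - 6*q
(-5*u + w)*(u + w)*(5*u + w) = -25*u^3 - 25*u^2*w + u*w^2 + w^3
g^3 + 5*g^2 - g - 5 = (g - 1)*(g + 1)*(g + 5)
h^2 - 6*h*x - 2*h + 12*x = (h - 2)*(h - 6*x)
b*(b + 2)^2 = b^3 + 4*b^2 + 4*b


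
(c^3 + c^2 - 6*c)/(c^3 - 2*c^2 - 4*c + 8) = c*(c + 3)/(c^2 - 4)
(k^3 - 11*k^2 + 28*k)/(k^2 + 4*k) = (k^2 - 11*k + 28)/(k + 4)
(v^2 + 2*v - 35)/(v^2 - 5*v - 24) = (-v^2 - 2*v + 35)/(-v^2 + 5*v + 24)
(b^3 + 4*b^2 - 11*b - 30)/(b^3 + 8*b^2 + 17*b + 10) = (b - 3)/(b + 1)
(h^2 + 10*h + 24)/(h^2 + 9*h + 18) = (h + 4)/(h + 3)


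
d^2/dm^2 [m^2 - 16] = 2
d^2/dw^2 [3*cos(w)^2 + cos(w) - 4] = -cos(w) - 6*cos(2*w)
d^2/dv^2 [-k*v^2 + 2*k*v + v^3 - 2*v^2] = -2*k + 6*v - 4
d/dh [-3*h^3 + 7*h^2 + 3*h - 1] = -9*h^2 + 14*h + 3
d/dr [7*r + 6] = 7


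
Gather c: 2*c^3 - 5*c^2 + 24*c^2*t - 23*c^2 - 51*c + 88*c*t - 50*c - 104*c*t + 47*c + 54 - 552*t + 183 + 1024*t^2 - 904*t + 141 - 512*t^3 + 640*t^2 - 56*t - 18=2*c^3 + c^2*(24*t - 28) + c*(-16*t - 54) - 512*t^3 + 1664*t^2 - 1512*t + 360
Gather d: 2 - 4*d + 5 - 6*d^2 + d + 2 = -6*d^2 - 3*d + 9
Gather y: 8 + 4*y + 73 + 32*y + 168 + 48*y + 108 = 84*y + 357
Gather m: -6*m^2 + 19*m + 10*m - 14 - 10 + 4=-6*m^2 + 29*m - 20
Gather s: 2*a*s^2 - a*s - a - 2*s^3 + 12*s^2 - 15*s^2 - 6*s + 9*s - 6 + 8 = -a - 2*s^3 + s^2*(2*a - 3) + s*(3 - a) + 2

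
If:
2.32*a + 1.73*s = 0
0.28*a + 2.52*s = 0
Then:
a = 0.00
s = 0.00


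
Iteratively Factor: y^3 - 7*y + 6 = (y - 1)*(y^2 + y - 6) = (y - 1)*(y + 3)*(y - 2)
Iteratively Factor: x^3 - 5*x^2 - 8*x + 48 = (x - 4)*(x^2 - x - 12) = (x - 4)^2*(x + 3)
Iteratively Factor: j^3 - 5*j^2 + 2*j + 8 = (j - 4)*(j^2 - j - 2) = (j - 4)*(j - 2)*(j + 1)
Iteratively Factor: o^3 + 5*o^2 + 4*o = (o + 1)*(o^2 + 4*o) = o*(o + 1)*(o + 4)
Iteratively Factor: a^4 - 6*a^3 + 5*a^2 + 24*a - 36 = (a - 3)*(a^3 - 3*a^2 - 4*a + 12) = (a - 3)^2*(a^2 - 4) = (a - 3)^2*(a - 2)*(a + 2)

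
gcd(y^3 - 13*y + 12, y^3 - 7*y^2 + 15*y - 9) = y^2 - 4*y + 3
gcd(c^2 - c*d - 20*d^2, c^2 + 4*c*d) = c + 4*d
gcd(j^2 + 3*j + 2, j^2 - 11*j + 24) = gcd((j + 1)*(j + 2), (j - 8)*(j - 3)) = 1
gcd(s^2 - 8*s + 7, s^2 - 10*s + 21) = s - 7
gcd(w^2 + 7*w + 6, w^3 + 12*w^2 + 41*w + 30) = w^2 + 7*w + 6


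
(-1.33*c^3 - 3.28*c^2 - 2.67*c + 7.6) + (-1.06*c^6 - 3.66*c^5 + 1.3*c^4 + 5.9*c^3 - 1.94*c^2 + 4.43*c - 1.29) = -1.06*c^6 - 3.66*c^5 + 1.3*c^4 + 4.57*c^3 - 5.22*c^2 + 1.76*c + 6.31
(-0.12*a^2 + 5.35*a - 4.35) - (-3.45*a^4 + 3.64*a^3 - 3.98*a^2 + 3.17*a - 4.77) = 3.45*a^4 - 3.64*a^3 + 3.86*a^2 + 2.18*a + 0.42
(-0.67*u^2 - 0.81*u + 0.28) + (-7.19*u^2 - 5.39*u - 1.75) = -7.86*u^2 - 6.2*u - 1.47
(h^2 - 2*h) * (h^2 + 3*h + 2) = h^4 + h^3 - 4*h^2 - 4*h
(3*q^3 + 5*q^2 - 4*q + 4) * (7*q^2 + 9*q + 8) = 21*q^5 + 62*q^4 + 41*q^3 + 32*q^2 + 4*q + 32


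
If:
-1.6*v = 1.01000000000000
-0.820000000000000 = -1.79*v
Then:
No Solution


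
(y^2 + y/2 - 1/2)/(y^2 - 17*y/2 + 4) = (y + 1)/(y - 8)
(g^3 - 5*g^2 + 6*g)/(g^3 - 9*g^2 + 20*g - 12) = g*(g - 3)/(g^2 - 7*g + 6)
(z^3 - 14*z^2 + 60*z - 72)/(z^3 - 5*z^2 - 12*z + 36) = (z - 6)/(z + 3)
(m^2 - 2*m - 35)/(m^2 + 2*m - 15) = (m - 7)/(m - 3)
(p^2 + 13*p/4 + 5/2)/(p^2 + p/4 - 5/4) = (p + 2)/(p - 1)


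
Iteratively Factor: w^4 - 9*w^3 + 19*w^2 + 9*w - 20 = (w - 5)*(w^3 - 4*w^2 - w + 4) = (w - 5)*(w + 1)*(w^2 - 5*w + 4) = (w - 5)*(w - 1)*(w + 1)*(w - 4)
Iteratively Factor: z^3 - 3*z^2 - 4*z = (z - 4)*(z^2 + z) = (z - 4)*(z + 1)*(z)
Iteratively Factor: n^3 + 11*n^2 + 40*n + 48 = (n + 4)*(n^2 + 7*n + 12) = (n + 4)^2*(n + 3)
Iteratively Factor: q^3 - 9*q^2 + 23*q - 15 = (q - 5)*(q^2 - 4*q + 3) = (q - 5)*(q - 1)*(q - 3)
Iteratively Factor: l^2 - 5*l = (l - 5)*(l)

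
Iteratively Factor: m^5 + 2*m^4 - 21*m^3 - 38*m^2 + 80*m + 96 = (m + 3)*(m^4 - m^3 - 18*m^2 + 16*m + 32) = (m - 4)*(m + 3)*(m^3 + 3*m^2 - 6*m - 8) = (m - 4)*(m + 1)*(m + 3)*(m^2 + 2*m - 8) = (m - 4)*(m + 1)*(m + 3)*(m + 4)*(m - 2)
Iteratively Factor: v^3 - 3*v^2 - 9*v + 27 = (v - 3)*(v^2 - 9) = (v - 3)*(v + 3)*(v - 3)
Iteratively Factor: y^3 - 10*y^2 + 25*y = (y - 5)*(y^2 - 5*y) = y*(y - 5)*(y - 5)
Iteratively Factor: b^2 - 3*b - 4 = (b + 1)*(b - 4)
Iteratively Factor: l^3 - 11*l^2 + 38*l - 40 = (l - 5)*(l^2 - 6*l + 8) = (l - 5)*(l - 4)*(l - 2)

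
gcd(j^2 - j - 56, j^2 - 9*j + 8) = j - 8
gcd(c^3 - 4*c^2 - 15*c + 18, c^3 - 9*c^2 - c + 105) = c + 3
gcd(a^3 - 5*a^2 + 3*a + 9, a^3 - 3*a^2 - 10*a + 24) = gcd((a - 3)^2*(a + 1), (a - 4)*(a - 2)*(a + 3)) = 1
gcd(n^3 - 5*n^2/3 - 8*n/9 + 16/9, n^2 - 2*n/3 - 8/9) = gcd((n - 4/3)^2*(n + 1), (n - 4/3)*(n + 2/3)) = n - 4/3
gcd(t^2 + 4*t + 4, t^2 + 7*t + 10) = t + 2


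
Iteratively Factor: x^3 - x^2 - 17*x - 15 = (x + 3)*(x^2 - 4*x - 5) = (x - 5)*(x + 3)*(x + 1)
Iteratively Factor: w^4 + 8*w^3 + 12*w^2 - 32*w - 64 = (w - 2)*(w^3 + 10*w^2 + 32*w + 32) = (w - 2)*(w + 4)*(w^2 + 6*w + 8) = (w - 2)*(w + 4)^2*(w + 2)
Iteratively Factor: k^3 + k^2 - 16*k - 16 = (k + 4)*(k^2 - 3*k - 4) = (k - 4)*(k + 4)*(k + 1)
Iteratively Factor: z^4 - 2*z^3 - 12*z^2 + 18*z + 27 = (z + 1)*(z^3 - 3*z^2 - 9*z + 27) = (z - 3)*(z + 1)*(z^2 - 9) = (z - 3)*(z + 1)*(z + 3)*(z - 3)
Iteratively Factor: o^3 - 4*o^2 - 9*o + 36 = (o - 4)*(o^2 - 9) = (o - 4)*(o - 3)*(o + 3)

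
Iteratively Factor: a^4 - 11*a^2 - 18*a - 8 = (a + 1)*(a^3 - a^2 - 10*a - 8) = (a - 4)*(a + 1)*(a^2 + 3*a + 2) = (a - 4)*(a + 1)^2*(a + 2)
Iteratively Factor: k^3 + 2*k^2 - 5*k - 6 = (k + 1)*(k^2 + k - 6) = (k - 2)*(k + 1)*(k + 3)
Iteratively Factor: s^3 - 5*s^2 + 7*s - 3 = (s - 1)*(s^2 - 4*s + 3) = (s - 3)*(s - 1)*(s - 1)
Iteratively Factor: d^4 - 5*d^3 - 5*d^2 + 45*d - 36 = (d - 3)*(d^3 - 2*d^2 - 11*d + 12) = (d - 3)*(d - 1)*(d^2 - d - 12) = (d - 3)*(d - 1)*(d + 3)*(d - 4)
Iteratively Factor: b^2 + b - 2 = (b - 1)*(b + 2)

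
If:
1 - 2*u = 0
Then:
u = 1/2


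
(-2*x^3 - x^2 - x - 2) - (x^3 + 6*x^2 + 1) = -3*x^3 - 7*x^2 - x - 3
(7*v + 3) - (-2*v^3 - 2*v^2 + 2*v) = 2*v^3 + 2*v^2 + 5*v + 3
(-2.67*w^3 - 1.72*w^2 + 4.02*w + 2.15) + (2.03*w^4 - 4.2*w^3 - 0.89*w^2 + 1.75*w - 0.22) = 2.03*w^4 - 6.87*w^3 - 2.61*w^2 + 5.77*w + 1.93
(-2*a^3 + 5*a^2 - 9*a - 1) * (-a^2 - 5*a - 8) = 2*a^5 + 5*a^4 + 6*a^2 + 77*a + 8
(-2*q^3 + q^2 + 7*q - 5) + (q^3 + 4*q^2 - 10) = -q^3 + 5*q^2 + 7*q - 15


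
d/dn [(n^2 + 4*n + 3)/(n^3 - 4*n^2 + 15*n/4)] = 4*(-4*n^4 - 32*n^3 + 43*n^2 + 96*n - 45)/(n^2*(16*n^4 - 128*n^3 + 376*n^2 - 480*n + 225))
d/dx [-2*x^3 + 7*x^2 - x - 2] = -6*x^2 + 14*x - 1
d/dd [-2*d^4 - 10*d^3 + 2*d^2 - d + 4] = -8*d^3 - 30*d^2 + 4*d - 1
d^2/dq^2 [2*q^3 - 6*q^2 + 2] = 12*q - 12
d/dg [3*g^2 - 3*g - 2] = 6*g - 3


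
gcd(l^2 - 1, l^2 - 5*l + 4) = l - 1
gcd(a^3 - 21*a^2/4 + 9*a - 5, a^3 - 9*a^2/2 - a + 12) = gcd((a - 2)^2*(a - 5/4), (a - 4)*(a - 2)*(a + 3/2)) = a - 2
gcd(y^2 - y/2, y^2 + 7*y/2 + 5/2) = 1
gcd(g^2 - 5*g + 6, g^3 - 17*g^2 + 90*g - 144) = g - 3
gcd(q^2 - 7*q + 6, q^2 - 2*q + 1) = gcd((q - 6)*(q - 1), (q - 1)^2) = q - 1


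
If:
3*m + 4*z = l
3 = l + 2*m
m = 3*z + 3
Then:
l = 15/19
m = 21/19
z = -12/19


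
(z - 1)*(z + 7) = z^2 + 6*z - 7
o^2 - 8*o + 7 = (o - 7)*(o - 1)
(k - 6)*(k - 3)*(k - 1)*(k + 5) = k^4 - 5*k^3 - 23*k^2 + 117*k - 90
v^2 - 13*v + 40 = (v - 8)*(v - 5)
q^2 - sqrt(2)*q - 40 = (q - 5*sqrt(2))*(q + 4*sqrt(2))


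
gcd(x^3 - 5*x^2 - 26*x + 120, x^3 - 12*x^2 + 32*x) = x - 4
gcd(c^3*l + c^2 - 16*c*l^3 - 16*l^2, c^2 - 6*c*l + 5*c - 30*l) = 1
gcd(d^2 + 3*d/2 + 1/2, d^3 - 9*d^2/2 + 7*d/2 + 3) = d + 1/2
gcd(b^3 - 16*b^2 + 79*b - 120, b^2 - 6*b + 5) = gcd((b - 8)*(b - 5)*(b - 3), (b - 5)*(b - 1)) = b - 5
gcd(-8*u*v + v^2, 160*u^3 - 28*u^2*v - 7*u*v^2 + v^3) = 8*u - v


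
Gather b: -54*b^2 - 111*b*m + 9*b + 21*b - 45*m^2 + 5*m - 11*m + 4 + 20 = -54*b^2 + b*(30 - 111*m) - 45*m^2 - 6*m + 24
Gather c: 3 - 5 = -2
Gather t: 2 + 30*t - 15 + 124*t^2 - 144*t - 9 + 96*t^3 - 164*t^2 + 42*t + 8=96*t^3 - 40*t^2 - 72*t - 14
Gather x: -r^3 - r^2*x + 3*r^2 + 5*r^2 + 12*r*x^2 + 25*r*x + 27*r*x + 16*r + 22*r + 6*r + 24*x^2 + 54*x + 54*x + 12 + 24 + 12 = -r^3 + 8*r^2 + 44*r + x^2*(12*r + 24) + x*(-r^2 + 52*r + 108) + 48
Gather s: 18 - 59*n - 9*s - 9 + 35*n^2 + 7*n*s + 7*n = 35*n^2 - 52*n + s*(7*n - 9) + 9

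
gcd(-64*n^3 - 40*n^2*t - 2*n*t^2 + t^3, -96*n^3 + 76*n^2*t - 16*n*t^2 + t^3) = -8*n + t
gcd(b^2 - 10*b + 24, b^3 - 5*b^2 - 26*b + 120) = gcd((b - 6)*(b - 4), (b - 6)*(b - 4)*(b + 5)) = b^2 - 10*b + 24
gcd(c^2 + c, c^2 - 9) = 1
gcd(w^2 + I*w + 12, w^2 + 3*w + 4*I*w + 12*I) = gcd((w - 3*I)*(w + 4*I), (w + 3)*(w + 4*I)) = w + 4*I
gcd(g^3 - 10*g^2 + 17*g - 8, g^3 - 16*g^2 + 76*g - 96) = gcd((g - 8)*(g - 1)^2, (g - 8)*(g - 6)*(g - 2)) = g - 8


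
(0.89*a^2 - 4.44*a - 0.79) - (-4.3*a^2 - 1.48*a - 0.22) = 5.19*a^2 - 2.96*a - 0.57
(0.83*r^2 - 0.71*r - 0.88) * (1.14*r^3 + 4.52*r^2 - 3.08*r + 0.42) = 0.9462*r^5 + 2.9422*r^4 - 6.7688*r^3 - 1.4422*r^2 + 2.4122*r - 0.3696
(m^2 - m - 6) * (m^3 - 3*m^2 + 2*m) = m^5 - 4*m^4 - m^3 + 16*m^2 - 12*m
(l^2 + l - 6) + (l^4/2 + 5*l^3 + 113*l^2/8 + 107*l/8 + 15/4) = l^4/2 + 5*l^3 + 121*l^2/8 + 115*l/8 - 9/4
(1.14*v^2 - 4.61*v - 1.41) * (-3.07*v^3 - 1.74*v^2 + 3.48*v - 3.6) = -3.4998*v^5 + 12.1691*v^4 + 16.3173*v^3 - 17.6934*v^2 + 11.6892*v + 5.076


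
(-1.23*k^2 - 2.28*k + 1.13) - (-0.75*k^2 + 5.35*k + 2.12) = -0.48*k^2 - 7.63*k - 0.99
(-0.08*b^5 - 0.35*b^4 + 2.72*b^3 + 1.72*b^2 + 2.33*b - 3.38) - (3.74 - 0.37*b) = -0.08*b^5 - 0.35*b^4 + 2.72*b^3 + 1.72*b^2 + 2.7*b - 7.12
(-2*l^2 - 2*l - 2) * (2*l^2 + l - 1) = -4*l^4 - 6*l^3 - 4*l^2 + 2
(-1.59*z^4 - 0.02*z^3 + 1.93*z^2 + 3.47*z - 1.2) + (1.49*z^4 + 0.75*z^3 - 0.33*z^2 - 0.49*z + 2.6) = -0.1*z^4 + 0.73*z^3 + 1.6*z^2 + 2.98*z + 1.4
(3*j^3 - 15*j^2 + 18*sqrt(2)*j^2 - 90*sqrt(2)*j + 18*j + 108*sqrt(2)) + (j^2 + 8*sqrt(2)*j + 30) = 3*j^3 - 14*j^2 + 18*sqrt(2)*j^2 - 82*sqrt(2)*j + 18*j + 30 + 108*sqrt(2)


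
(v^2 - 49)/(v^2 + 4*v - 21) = (v - 7)/(v - 3)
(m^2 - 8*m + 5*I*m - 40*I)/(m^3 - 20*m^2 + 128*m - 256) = (m + 5*I)/(m^2 - 12*m + 32)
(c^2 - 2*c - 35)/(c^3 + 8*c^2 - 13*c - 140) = (c - 7)/(c^2 + 3*c - 28)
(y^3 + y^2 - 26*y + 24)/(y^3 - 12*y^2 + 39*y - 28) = (y + 6)/(y - 7)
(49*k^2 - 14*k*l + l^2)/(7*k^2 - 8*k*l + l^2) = (7*k - l)/(k - l)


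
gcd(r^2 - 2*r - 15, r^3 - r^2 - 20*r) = r - 5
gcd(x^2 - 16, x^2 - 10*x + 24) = x - 4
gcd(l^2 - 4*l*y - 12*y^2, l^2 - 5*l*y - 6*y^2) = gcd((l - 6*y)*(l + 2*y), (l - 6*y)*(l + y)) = -l + 6*y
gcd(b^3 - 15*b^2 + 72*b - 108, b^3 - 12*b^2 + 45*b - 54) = b^2 - 9*b + 18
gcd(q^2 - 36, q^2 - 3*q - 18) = q - 6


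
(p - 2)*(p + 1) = p^2 - p - 2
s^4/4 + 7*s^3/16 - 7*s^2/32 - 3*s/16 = s*(s/4 + 1/2)*(s - 3/4)*(s + 1/2)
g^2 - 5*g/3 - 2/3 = (g - 2)*(g + 1/3)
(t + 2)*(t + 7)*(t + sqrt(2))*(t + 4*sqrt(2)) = t^4 + 5*sqrt(2)*t^3 + 9*t^3 + 22*t^2 + 45*sqrt(2)*t^2 + 72*t + 70*sqrt(2)*t + 112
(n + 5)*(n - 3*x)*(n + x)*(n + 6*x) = n^4 + 4*n^3*x + 5*n^3 - 15*n^2*x^2 + 20*n^2*x - 18*n*x^3 - 75*n*x^2 - 90*x^3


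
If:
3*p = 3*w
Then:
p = w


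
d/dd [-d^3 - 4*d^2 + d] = -3*d^2 - 8*d + 1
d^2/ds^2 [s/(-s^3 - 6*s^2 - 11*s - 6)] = 2*(-s*(3*s^2 + 12*s + 11)^2 + (3*s^2 + 3*s*(s + 2) + 12*s + 11)*(s^3 + 6*s^2 + 11*s + 6))/(s^3 + 6*s^2 + 11*s + 6)^3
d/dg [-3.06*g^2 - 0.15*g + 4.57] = -6.12*g - 0.15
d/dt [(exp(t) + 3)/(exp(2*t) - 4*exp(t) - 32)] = (-2*(exp(t) - 2)*(exp(t) + 3) + exp(2*t) - 4*exp(t) - 32)*exp(t)/(-exp(2*t) + 4*exp(t) + 32)^2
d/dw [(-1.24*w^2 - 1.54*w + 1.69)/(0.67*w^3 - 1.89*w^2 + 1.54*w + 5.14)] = (0.8308*w^4 + 2.0636*w^3 - 8.2171*w^2 - 6.359*w - 10.5182)/(0.4489*w^6 - 2.5326*w^5 + 5.6357*w^4 + 1.0664*w^3 - 17.0576*w^2 + 15.8312*w + 26.4196)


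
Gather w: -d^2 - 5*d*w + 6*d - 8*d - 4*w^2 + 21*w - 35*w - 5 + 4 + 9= -d^2 - 2*d - 4*w^2 + w*(-5*d - 14) + 8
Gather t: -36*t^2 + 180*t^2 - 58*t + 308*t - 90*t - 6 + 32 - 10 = 144*t^2 + 160*t + 16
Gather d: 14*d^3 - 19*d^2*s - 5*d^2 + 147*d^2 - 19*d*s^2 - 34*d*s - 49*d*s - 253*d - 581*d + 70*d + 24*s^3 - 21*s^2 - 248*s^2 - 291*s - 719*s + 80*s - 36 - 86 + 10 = 14*d^3 + d^2*(142 - 19*s) + d*(-19*s^2 - 83*s - 764) + 24*s^3 - 269*s^2 - 930*s - 112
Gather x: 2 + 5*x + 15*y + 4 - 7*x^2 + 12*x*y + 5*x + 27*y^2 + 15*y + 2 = -7*x^2 + x*(12*y + 10) + 27*y^2 + 30*y + 8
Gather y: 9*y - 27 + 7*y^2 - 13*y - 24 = 7*y^2 - 4*y - 51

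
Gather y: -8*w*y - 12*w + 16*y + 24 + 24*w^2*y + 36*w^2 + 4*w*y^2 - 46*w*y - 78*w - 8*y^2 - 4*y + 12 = 36*w^2 - 90*w + y^2*(4*w - 8) + y*(24*w^2 - 54*w + 12) + 36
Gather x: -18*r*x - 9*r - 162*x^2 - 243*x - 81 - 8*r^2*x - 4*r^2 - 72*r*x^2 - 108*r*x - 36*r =-4*r^2 - 45*r + x^2*(-72*r - 162) + x*(-8*r^2 - 126*r - 243) - 81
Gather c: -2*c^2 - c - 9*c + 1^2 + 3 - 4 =-2*c^2 - 10*c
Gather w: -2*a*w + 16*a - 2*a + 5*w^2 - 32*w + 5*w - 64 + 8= 14*a + 5*w^2 + w*(-2*a - 27) - 56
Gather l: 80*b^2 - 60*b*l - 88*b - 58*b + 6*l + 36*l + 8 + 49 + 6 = 80*b^2 - 146*b + l*(42 - 60*b) + 63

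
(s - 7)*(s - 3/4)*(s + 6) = s^3 - 7*s^2/4 - 165*s/4 + 63/2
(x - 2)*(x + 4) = x^2 + 2*x - 8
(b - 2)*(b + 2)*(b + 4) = b^3 + 4*b^2 - 4*b - 16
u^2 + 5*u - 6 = (u - 1)*(u + 6)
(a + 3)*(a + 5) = a^2 + 8*a + 15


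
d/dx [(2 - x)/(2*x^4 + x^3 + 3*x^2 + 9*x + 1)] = (-2*x^4 - x^3 - 3*x^2 - 9*x + (x - 2)*(8*x^3 + 3*x^2 + 6*x + 9) - 1)/(2*x^4 + x^3 + 3*x^2 + 9*x + 1)^2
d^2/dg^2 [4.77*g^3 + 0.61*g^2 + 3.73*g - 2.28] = 28.62*g + 1.22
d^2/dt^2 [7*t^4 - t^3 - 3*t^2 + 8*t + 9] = 84*t^2 - 6*t - 6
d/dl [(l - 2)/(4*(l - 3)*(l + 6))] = (-l^2/4 + l - 3)/(l^4 + 6*l^3 - 27*l^2 - 108*l + 324)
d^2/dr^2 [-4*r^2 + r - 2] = -8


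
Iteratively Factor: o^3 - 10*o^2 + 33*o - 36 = (o - 4)*(o^2 - 6*o + 9) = (o - 4)*(o - 3)*(o - 3)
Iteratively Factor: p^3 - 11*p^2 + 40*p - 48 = (p - 4)*(p^2 - 7*p + 12) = (p - 4)*(p - 3)*(p - 4)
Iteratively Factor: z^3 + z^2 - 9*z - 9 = (z + 3)*(z^2 - 2*z - 3) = (z - 3)*(z + 3)*(z + 1)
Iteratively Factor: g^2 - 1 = (g + 1)*(g - 1)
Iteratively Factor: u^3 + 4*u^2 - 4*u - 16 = (u + 2)*(u^2 + 2*u - 8) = (u - 2)*(u + 2)*(u + 4)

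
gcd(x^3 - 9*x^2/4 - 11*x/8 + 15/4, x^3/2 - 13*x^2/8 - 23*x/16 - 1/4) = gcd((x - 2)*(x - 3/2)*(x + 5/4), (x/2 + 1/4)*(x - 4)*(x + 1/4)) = 1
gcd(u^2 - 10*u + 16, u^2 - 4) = u - 2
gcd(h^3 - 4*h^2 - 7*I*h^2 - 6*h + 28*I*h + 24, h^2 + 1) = h - I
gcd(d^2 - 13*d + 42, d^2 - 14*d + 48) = d - 6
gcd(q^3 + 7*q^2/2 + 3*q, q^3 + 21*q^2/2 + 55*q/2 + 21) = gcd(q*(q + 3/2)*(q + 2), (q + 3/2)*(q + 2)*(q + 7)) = q^2 + 7*q/2 + 3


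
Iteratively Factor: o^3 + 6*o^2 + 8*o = (o + 2)*(o^2 + 4*o) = (o + 2)*(o + 4)*(o)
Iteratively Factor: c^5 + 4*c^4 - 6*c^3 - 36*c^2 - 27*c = (c + 3)*(c^4 + c^3 - 9*c^2 - 9*c) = (c + 3)^2*(c^3 - 2*c^2 - 3*c) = (c - 3)*(c + 3)^2*(c^2 + c) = (c - 3)*(c + 1)*(c + 3)^2*(c)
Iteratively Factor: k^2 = (k)*(k)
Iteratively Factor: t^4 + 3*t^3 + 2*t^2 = (t)*(t^3 + 3*t^2 + 2*t) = t*(t + 2)*(t^2 + t) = t*(t + 1)*(t + 2)*(t)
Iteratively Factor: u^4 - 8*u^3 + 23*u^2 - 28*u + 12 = (u - 1)*(u^3 - 7*u^2 + 16*u - 12) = (u - 2)*(u - 1)*(u^2 - 5*u + 6) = (u - 2)^2*(u - 1)*(u - 3)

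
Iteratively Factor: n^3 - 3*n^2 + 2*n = (n)*(n^2 - 3*n + 2) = n*(n - 1)*(n - 2)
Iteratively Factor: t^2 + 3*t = (t + 3)*(t)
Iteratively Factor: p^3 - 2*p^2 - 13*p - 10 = (p - 5)*(p^2 + 3*p + 2) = (p - 5)*(p + 2)*(p + 1)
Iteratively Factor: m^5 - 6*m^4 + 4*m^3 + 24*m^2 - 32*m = (m - 2)*(m^4 - 4*m^3 - 4*m^2 + 16*m) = m*(m - 2)*(m^3 - 4*m^2 - 4*m + 16) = m*(m - 2)*(m + 2)*(m^2 - 6*m + 8) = m*(m - 4)*(m - 2)*(m + 2)*(m - 2)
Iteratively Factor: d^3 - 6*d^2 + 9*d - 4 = (d - 4)*(d^2 - 2*d + 1) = (d - 4)*(d - 1)*(d - 1)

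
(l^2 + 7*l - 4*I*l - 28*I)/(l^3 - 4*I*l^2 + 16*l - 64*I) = (l + 7)/(l^2 + 16)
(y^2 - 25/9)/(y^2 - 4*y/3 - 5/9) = (3*y + 5)/(3*y + 1)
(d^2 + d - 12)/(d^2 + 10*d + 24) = (d - 3)/(d + 6)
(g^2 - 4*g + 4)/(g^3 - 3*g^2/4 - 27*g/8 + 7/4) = 8*(g - 2)/(8*g^2 + 10*g - 7)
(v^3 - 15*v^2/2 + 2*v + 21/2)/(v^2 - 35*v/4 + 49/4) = 2*(2*v^2 - v - 3)/(4*v - 7)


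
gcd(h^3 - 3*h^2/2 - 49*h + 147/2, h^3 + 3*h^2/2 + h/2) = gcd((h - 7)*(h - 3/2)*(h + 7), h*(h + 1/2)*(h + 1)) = 1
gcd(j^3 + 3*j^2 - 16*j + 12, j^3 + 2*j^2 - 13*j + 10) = j^2 - 3*j + 2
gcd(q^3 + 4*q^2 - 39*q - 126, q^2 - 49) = q + 7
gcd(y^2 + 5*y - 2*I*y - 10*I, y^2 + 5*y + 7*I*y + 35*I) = y + 5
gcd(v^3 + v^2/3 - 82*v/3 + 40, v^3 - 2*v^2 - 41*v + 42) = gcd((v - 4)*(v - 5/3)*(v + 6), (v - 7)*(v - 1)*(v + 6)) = v + 6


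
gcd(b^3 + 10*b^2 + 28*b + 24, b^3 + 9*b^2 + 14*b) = b + 2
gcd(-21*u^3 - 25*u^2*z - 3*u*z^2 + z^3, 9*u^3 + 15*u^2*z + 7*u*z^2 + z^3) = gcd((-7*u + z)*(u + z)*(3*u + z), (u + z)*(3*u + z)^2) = 3*u^2 + 4*u*z + z^2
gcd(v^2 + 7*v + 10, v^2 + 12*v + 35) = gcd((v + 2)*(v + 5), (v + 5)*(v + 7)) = v + 5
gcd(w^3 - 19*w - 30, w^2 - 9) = w + 3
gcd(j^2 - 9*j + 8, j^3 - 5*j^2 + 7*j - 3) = j - 1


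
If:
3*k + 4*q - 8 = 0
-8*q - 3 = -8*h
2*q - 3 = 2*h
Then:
No Solution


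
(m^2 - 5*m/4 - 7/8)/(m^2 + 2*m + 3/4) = (4*m - 7)/(2*(2*m + 3))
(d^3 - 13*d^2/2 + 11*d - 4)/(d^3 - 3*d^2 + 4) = (d^2 - 9*d/2 + 2)/(d^2 - d - 2)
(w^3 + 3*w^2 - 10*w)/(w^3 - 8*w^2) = (w^2 + 3*w - 10)/(w*(w - 8))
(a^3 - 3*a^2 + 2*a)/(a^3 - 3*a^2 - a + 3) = a*(a - 2)/(a^2 - 2*a - 3)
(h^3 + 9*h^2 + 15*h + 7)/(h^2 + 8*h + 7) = h + 1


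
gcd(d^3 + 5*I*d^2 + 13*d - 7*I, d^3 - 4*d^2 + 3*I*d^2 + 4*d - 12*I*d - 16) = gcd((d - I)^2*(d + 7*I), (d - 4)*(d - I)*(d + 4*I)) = d - I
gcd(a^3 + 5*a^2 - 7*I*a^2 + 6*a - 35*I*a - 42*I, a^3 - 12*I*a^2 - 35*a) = a - 7*I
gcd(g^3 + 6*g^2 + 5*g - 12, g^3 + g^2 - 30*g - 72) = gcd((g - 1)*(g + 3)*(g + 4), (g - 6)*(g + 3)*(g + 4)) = g^2 + 7*g + 12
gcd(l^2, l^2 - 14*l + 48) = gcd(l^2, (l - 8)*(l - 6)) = 1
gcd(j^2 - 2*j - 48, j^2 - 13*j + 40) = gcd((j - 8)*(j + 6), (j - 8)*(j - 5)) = j - 8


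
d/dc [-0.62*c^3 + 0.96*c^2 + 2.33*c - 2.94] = -1.86*c^2 + 1.92*c + 2.33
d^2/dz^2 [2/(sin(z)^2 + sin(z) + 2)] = 2*(-4*sin(z)^4 - 3*sin(z)^3 + 13*sin(z)^2 + 8*sin(z) - 2)/(sin(z)^2 + sin(z) + 2)^3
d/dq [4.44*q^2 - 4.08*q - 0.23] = 8.88*q - 4.08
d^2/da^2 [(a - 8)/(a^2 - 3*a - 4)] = 2*((11 - 3*a)*(-a^2 + 3*a + 4) - (a - 8)*(2*a - 3)^2)/(-a^2 + 3*a + 4)^3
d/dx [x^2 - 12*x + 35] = 2*x - 12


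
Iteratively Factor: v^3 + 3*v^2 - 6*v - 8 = (v - 2)*(v^2 + 5*v + 4) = (v - 2)*(v + 1)*(v + 4)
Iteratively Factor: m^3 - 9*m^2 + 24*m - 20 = (m - 2)*(m^2 - 7*m + 10) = (m - 5)*(m - 2)*(m - 2)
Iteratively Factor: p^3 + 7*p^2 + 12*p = (p + 4)*(p^2 + 3*p) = (p + 3)*(p + 4)*(p)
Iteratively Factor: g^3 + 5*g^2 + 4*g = (g)*(g^2 + 5*g + 4) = g*(g + 1)*(g + 4)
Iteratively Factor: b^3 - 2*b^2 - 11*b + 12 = (b - 1)*(b^2 - b - 12) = (b - 1)*(b + 3)*(b - 4)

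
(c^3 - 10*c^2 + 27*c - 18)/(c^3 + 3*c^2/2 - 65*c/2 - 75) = 2*(c^2 - 4*c + 3)/(2*c^2 + 15*c + 25)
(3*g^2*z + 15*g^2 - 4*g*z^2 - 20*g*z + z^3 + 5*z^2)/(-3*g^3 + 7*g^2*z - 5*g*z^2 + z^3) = (z + 5)/(-g + z)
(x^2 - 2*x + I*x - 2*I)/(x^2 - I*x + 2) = (x - 2)/(x - 2*I)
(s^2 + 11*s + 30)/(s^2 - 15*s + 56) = (s^2 + 11*s + 30)/(s^2 - 15*s + 56)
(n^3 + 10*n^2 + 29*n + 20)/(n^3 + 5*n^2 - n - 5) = (n + 4)/(n - 1)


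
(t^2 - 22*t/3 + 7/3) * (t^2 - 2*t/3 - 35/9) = t^4 - 8*t^3 + 10*t^2/3 + 728*t/27 - 245/27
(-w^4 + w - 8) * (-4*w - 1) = 4*w^5 + w^4 - 4*w^2 + 31*w + 8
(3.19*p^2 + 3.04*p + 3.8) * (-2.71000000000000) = -8.6449*p^2 - 8.2384*p - 10.298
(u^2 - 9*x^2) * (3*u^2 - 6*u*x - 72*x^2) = 3*u^4 - 6*u^3*x - 99*u^2*x^2 + 54*u*x^3 + 648*x^4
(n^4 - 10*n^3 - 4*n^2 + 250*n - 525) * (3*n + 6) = 3*n^5 - 24*n^4 - 72*n^3 + 726*n^2 - 75*n - 3150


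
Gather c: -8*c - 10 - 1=-8*c - 11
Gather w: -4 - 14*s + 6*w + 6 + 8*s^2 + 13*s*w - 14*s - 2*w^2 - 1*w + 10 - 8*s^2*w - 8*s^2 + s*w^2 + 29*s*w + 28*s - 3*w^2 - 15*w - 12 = w^2*(s - 5) + w*(-8*s^2 + 42*s - 10)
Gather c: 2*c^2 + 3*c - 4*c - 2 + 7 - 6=2*c^2 - c - 1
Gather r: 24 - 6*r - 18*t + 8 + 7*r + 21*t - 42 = r + 3*t - 10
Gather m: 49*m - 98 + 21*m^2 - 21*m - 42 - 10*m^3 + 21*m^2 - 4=-10*m^3 + 42*m^2 + 28*m - 144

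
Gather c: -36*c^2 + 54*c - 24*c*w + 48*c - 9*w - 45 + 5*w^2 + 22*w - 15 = -36*c^2 + c*(102 - 24*w) + 5*w^2 + 13*w - 60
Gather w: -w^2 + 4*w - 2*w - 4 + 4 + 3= -w^2 + 2*w + 3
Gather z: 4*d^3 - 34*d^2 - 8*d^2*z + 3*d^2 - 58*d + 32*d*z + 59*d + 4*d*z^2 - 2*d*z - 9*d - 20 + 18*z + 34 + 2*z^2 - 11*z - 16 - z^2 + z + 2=4*d^3 - 31*d^2 - 8*d + z^2*(4*d + 1) + z*(-8*d^2 + 30*d + 8)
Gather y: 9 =9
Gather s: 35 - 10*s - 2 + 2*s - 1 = 32 - 8*s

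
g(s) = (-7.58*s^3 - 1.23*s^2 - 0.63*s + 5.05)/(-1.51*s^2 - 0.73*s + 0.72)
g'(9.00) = 4.99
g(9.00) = 43.90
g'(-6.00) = 4.85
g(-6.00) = -32.52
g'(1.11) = 8.01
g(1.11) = 3.86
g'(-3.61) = 4.37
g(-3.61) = -21.31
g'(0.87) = 14.63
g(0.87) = 1.34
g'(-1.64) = -6.32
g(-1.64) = -16.89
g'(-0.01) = 5.86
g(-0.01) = 6.95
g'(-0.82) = -215.19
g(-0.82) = 29.41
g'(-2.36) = 2.51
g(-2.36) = -16.64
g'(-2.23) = 1.95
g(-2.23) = -16.35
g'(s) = (3.02*s + 0.73)*(-7.58*s^3 - 1.23*s^2 - 0.63*s + 5.05)/(-1.51*s^2 - 0.73*s + 0.72)^2 + (-22.74*s^2 - 2.46*s - 0.63)/(-1.51*s^2 - 0.73*s + 0.72) = (11.4458*s^4 + 11.0668*s^3 - 16.4262*s^2 + 13.4798*s + 3.2329)/(2.2801*s^4 + 2.2046*s^3 - 1.6415*s^2 - 1.0512*s + 0.5184)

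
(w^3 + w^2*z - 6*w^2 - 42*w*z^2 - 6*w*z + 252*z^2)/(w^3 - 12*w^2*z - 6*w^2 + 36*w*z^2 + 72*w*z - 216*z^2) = (-w - 7*z)/(-w + 6*z)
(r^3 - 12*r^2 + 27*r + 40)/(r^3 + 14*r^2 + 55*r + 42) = (r^2 - 13*r + 40)/(r^2 + 13*r + 42)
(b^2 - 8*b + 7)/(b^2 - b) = (b - 7)/b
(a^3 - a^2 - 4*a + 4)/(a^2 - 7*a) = (a^3 - a^2 - 4*a + 4)/(a*(a - 7))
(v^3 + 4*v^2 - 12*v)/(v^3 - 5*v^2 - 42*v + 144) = v*(v - 2)/(v^2 - 11*v + 24)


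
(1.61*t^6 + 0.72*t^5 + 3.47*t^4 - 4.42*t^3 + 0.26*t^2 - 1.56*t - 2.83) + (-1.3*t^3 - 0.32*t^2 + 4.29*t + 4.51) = 1.61*t^6 + 0.72*t^5 + 3.47*t^4 - 5.72*t^3 - 0.06*t^2 + 2.73*t + 1.68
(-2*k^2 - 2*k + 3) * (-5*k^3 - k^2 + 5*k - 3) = 10*k^5 + 12*k^4 - 23*k^3 - 7*k^2 + 21*k - 9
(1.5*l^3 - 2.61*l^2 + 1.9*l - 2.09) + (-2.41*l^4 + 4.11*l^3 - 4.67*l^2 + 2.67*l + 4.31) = -2.41*l^4 + 5.61*l^3 - 7.28*l^2 + 4.57*l + 2.22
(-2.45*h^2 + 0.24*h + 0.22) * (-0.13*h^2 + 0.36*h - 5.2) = 0.3185*h^4 - 0.9132*h^3 + 12.7978*h^2 - 1.1688*h - 1.144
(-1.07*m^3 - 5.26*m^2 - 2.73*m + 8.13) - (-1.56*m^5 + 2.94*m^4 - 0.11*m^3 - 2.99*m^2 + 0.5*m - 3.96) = 1.56*m^5 - 2.94*m^4 - 0.96*m^3 - 2.27*m^2 - 3.23*m + 12.09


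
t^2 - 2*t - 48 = (t - 8)*(t + 6)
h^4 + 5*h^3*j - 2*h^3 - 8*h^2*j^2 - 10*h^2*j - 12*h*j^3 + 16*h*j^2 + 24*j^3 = (h - 2)*(h - 2*j)*(h + j)*(h + 6*j)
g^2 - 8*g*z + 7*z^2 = (g - 7*z)*(g - z)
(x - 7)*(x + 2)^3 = x^4 - x^3 - 30*x^2 - 76*x - 56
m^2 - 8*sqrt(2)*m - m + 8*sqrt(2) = (m - 1)*(m - 8*sqrt(2))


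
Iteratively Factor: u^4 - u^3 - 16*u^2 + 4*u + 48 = (u - 2)*(u^3 + u^2 - 14*u - 24) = (u - 2)*(u + 2)*(u^2 - u - 12) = (u - 4)*(u - 2)*(u + 2)*(u + 3)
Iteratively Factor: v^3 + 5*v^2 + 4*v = (v + 4)*(v^2 + v) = (v + 1)*(v + 4)*(v)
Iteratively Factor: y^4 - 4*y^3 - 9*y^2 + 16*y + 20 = (y - 2)*(y^3 - 2*y^2 - 13*y - 10) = (y - 2)*(y + 2)*(y^2 - 4*y - 5) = (y - 2)*(y + 1)*(y + 2)*(y - 5)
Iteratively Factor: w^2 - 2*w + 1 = (w - 1)*(w - 1)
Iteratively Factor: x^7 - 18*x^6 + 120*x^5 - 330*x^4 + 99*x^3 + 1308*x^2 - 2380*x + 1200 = (x - 3)*(x^6 - 15*x^5 + 75*x^4 - 105*x^3 - 216*x^2 + 660*x - 400) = (x - 3)*(x + 2)*(x^5 - 17*x^4 + 109*x^3 - 323*x^2 + 430*x - 200) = (x - 3)*(x - 2)*(x + 2)*(x^4 - 15*x^3 + 79*x^2 - 165*x + 100) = (x - 5)*(x - 3)*(x - 2)*(x + 2)*(x^3 - 10*x^2 + 29*x - 20) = (x - 5)^2*(x - 3)*(x - 2)*(x + 2)*(x^2 - 5*x + 4) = (x - 5)^2*(x - 3)*(x - 2)*(x - 1)*(x + 2)*(x - 4)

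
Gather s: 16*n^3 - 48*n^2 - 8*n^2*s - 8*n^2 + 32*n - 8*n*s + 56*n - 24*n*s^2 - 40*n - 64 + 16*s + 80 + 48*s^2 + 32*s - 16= 16*n^3 - 56*n^2 + 48*n + s^2*(48 - 24*n) + s*(-8*n^2 - 8*n + 48)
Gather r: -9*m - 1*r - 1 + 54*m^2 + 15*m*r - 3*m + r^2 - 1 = 54*m^2 - 12*m + r^2 + r*(15*m - 1) - 2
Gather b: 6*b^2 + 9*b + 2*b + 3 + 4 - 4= 6*b^2 + 11*b + 3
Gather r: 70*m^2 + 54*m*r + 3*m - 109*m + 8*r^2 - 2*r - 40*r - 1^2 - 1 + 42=70*m^2 - 106*m + 8*r^2 + r*(54*m - 42) + 40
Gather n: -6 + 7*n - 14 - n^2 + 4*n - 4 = -n^2 + 11*n - 24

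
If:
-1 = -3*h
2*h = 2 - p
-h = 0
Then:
No Solution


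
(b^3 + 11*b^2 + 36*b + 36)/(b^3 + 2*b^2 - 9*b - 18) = (b + 6)/(b - 3)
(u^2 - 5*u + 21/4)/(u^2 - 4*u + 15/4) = (2*u - 7)/(2*u - 5)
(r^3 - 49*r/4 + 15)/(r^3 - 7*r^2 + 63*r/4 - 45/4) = (r + 4)/(r - 3)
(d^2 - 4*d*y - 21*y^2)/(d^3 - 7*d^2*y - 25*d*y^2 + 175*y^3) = (-d - 3*y)/(-d^2 + 25*y^2)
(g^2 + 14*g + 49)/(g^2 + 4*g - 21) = (g + 7)/(g - 3)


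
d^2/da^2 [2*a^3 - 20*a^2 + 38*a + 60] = 12*a - 40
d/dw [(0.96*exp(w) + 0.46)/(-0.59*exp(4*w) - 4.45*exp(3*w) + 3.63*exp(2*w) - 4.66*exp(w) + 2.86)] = (1.6992*exp(4*w) + 9.6296*exp(3*w) + 2.6562*exp(2*w) - 3.3396*exp(w) + 4.8892)*exp(w)/(0.3481*exp(8*w) + 5.251*exp(7*w) + 15.5191*exp(6*w) - 26.8082*exp(5*w) + 51.2761*exp(4*w) - 59.2856*exp(3*w) + 42.4792*exp(2*w) - 26.6552*exp(w) + 8.1796)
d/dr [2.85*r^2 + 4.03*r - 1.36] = 5.7*r + 4.03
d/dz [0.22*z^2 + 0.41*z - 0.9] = 0.44*z + 0.41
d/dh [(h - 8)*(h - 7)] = 2*h - 15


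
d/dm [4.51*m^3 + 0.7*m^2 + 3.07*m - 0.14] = 13.53*m^2 + 1.4*m + 3.07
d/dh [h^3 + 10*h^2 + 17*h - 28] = 3*h^2 + 20*h + 17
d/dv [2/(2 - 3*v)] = 6/(3*v - 2)^2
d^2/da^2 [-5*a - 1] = 0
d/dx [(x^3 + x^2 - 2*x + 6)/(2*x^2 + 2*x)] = (x^4 + 2*x^3 + 3*x^2 - 12*x - 6)/(2*x^2*(x^2 + 2*x + 1))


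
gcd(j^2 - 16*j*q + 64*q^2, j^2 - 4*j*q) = 1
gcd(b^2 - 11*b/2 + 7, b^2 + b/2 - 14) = b - 7/2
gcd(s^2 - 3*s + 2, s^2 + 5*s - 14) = s - 2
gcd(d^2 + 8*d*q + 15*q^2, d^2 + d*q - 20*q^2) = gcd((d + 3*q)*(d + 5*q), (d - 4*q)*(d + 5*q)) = d + 5*q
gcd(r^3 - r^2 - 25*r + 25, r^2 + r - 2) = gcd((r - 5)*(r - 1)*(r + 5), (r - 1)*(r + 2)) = r - 1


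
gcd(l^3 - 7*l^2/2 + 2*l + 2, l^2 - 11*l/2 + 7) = l - 2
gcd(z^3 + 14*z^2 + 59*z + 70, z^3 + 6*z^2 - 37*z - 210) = z^2 + 12*z + 35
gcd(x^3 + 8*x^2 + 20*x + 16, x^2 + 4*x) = x + 4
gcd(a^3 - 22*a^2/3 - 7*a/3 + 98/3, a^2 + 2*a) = a + 2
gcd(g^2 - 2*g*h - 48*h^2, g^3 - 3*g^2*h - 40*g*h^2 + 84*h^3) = g + 6*h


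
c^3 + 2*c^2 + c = c*(c + 1)^2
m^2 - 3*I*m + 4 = (m - 4*I)*(m + I)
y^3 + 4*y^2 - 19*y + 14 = (y - 2)*(y - 1)*(y + 7)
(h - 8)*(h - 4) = h^2 - 12*h + 32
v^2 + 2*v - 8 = (v - 2)*(v + 4)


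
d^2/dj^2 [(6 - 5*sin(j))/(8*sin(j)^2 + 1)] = (2880*sin(j)^5 - 1536*sin(j)^4 + 2496*sin(j)^2 - 2015*sin(j) + 1020*sin(3*j) - 160*sin(5*j) - 96)/(8*sin(j)^2 + 1)^3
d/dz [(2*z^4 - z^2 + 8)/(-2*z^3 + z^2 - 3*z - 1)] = (2*z*(1 - 4*z^2)*(2*z^3 - z^2 + 3*z + 1) + (6*z^2 - 2*z + 3)*(2*z^4 - z^2 + 8))/(2*z^3 - z^2 + 3*z + 1)^2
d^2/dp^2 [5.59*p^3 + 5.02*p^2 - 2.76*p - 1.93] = 33.54*p + 10.04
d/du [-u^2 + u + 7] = 1 - 2*u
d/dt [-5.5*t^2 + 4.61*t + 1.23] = 4.61 - 11.0*t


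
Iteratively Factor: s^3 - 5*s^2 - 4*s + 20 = (s - 5)*(s^2 - 4) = (s - 5)*(s + 2)*(s - 2)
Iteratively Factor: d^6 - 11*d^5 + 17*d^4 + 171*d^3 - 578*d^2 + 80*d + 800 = (d - 2)*(d^5 - 9*d^4 - d^3 + 169*d^2 - 240*d - 400) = (d - 5)*(d - 2)*(d^4 - 4*d^3 - 21*d^2 + 64*d + 80) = (d - 5)*(d - 2)*(d + 1)*(d^3 - 5*d^2 - 16*d + 80) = (d - 5)*(d - 4)*(d - 2)*(d + 1)*(d^2 - d - 20) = (d - 5)^2*(d - 4)*(d - 2)*(d + 1)*(d + 4)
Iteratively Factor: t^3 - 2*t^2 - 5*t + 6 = (t + 2)*(t^2 - 4*t + 3) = (t - 1)*(t + 2)*(t - 3)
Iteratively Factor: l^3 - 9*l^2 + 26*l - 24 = (l - 2)*(l^2 - 7*l + 12) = (l - 4)*(l - 2)*(l - 3)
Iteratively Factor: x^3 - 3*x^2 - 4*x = (x)*(x^2 - 3*x - 4) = x*(x - 4)*(x + 1)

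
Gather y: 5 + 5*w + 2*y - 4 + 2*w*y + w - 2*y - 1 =2*w*y + 6*w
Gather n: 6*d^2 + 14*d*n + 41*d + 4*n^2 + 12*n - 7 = 6*d^2 + 41*d + 4*n^2 + n*(14*d + 12) - 7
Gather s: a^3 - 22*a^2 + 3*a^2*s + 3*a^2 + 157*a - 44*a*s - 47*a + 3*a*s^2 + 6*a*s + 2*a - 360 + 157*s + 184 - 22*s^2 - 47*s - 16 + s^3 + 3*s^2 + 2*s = a^3 - 19*a^2 + 112*a + s^3 + s^2*(3*a - 19) + s*(3*a^2 - 38*a + 112) - 192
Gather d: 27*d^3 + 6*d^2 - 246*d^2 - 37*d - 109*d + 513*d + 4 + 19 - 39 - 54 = 27*d^3 - 240*d^2 + 367*d - 70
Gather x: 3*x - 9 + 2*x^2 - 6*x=2*x^2 - 3*x - 9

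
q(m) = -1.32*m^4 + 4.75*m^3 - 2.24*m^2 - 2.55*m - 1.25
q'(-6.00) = 1677.81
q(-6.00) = -2803.31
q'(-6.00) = 1677.81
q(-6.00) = -2803.31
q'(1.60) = 5.14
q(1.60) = -0.26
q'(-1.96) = 100.73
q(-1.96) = -60.10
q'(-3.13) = 312.99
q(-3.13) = -287.56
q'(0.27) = -2.82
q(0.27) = -2.02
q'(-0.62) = 6.96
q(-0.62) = -1.86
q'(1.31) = 4.17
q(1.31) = -1.64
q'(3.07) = -34.77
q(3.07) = -10.01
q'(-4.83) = 946.47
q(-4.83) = -1294.81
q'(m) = -5.28*m^3 + 14.25*m^2 - 4.48*m - 2.55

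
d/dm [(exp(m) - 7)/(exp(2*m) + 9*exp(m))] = (-exp(2*m) + 14*exp(m) + 63)*exp(-m)/(exp(2*m) + 18*exp(m) + 81)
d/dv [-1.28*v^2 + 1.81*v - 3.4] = 1.81 - 2.56*v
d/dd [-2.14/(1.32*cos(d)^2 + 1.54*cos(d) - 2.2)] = -(5.6496*cos(d) + 3.2956)*sin(d)/(1.32*cos(d)^2 + 1.54*cos(d) - 2.2)^2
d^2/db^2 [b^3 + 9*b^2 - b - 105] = 6*b + 18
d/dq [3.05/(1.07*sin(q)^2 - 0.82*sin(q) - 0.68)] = (2.501 - 6.527*sin(q))*cos(q)/(-1.07*sin(q)^2 + 0.82*sin(q) + 0.68)^2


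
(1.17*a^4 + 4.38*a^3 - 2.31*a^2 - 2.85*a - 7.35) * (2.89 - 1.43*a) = -1.6731*a^5 - 2.8821*a^4 + 15.9615*a^3 - 2.6004*a^2 + 2.274*a - 21.2415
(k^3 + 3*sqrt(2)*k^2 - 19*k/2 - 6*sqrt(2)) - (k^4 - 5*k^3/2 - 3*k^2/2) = -k^4 + 7*k^3/2 + 3*k^2/2 + 3*sqrt(2)*k^2 - 19*k/2 - 6*sqrt(2)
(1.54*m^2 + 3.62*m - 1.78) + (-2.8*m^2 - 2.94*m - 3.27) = -1.26*m^2 + 0.68*m - 5.05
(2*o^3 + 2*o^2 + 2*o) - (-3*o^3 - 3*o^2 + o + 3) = 5*o^3 + 5*o^2 + o - 3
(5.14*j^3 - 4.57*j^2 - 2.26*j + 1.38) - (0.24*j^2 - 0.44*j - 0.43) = 5.14*j^3 - 4.81*j^2 - 1.82*j + 1.81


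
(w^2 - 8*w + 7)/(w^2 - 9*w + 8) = (w - 7)/(w - 8)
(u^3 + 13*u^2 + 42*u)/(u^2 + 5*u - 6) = u*(u + 7)/(u - 1)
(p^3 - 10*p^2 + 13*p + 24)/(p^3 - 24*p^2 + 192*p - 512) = (p^2 - 2*p - 3)/(p^2 - 16*p + 64)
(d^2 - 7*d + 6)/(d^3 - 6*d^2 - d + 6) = 1/(d + 1)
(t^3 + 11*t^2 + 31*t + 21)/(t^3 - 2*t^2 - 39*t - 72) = (t^2 + 8*t + 7)/(t^2 - 5*t - 24)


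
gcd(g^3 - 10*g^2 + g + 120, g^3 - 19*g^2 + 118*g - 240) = g^2 - 13*g + 40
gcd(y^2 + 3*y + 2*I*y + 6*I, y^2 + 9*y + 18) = y + 3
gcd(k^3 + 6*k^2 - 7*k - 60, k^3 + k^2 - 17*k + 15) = k^2 + 2*k - 15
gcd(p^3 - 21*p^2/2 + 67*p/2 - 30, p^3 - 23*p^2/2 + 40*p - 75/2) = p^2 - 13*p/2 + 15/2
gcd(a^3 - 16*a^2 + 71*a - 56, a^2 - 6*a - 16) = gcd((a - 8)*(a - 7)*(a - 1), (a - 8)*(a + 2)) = a - 8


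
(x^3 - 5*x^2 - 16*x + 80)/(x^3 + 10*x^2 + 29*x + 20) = (x^2 - 9*x + 20)/(x^2 + 6*x + 5)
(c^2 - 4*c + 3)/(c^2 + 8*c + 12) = (c^2 - 4*c + 3)/(c^2 + 8*c + 12)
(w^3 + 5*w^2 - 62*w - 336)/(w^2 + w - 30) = (w^2 - w - 56)/(w - 5)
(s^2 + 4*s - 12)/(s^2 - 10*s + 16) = (s + 6)/(s - 8)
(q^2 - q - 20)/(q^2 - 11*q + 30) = (q + 4)/(q - 6)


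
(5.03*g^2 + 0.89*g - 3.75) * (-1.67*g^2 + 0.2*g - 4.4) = -8.4001*g^4 - 0.4803*g^3 - 15.6915*g^2 - 4.666*g + 16.5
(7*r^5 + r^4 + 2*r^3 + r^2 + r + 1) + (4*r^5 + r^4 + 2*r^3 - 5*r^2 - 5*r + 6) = 11*r^5 + 2*r^4 + 4*r^3 - 4*r^2 - 4*r + 7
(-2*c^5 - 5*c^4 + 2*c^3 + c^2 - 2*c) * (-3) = 6*c^5 + 15*c^4 - 6*c^3 - 3*c^2 + 6*c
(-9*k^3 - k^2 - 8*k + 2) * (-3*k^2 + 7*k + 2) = 27*k^5 - 60*k^4 - k^3 - 64*k^2 - 2*k + 4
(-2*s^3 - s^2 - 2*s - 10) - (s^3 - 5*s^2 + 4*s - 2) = -3*s^3 + 4*s^2 - 6*s - 8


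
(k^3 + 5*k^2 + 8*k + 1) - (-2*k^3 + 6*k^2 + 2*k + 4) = 3*k^3 - k^2 + 6*k - 3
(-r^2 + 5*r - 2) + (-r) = -r^2 + 4*r - 2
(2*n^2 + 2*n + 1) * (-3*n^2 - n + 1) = -6*n^4 - 8*n^3 - 3*n^2 + n + 1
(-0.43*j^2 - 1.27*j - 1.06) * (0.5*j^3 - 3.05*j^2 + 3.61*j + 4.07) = -0.215*j^5 + 0.6765*j^4 + 1.7912*j^3 - 3.1018*j^2 - 8.9955*j - 4.3142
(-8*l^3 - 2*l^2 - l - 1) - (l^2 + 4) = -8*l^3 - 3*l^2 - l - 5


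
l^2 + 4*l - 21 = (l - 3)*(l + 7)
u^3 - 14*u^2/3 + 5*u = u*(u - 3)*(u - 5/3)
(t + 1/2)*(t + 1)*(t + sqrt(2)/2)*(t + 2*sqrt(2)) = t^4 + 3*t^3/2 + 5*sqrt(2)*t^3/2 + 5*t^2/2 + 15*sqrt(2)*t^2/4 + 5*sqrt(2)*t/4 + 3*t + 1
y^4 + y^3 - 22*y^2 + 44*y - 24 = (y - 2)^2*(y - 1)*(y + 6)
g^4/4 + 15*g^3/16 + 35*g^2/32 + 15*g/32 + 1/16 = (g/4 + 1/2)*(g + 1/4)*(g + 1/2)*(g + 1)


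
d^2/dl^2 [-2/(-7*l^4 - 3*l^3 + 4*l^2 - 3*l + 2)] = 4*((-42*l^2 - 9*l + 4)*(7*l^4 + 3*l^3 - 4*l^2 + 3*l - 2) + (28*l^3 + 9*l^2 - 8*l + 3)^2)/(7*l^4 + 3*l^3 - 4*l^2 + 3*l - 2)^3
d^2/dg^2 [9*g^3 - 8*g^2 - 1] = 54*g - 16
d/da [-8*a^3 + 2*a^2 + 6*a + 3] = -24*a^2 + 4*a + 6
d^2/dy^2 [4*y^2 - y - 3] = 8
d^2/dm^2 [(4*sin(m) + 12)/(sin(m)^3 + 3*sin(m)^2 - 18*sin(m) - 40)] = 4*(-4*sin(m)^7 - 36*sin(m)^6 - 174*sin(m)^5 - 520*sin(m)^4 - 1116*sin(m)^3 - 1374*sin(m)^2 + 1028*sin(m) + 1224)/(sin(m)^3 + 3*sin(m)^2 - 18*sin(m) - 40)^3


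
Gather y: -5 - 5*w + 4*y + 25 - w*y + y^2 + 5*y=-5*w + y^2 + y*(9 - w) + 20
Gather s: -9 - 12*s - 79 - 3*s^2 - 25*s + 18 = -3*s^2 - 37*s - 70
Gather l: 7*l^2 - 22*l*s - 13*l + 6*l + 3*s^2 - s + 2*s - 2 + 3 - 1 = 7*l^2 + l*(-22*s - 7) + 3*s^2 + s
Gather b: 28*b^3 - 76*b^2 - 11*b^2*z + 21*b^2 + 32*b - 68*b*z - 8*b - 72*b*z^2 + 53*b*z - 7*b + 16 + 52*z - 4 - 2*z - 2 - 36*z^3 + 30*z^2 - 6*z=28*b^3 + b^2*(-11*z - 55) + b*(-72*z^2 - 15*z + 17) - 36*z^3 + 30*z^2 + 44*z + 10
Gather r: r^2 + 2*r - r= r^2 + r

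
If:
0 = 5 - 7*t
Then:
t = 5/7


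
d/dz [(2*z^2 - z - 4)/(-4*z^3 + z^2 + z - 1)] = ((1 - 4*z)*(4*z^3 - z^2 - z + 1) + (-12*z^2 + 2*z + 1)*(-2*z^2 + z + 4))/(4*z^3 - z^2 - z + 1)^2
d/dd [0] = 0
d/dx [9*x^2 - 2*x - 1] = 18*x - 2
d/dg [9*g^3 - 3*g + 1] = 27*g^2 - 3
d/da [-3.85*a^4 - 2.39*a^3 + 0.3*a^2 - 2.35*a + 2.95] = -15.4*a^3 - 7.17*a^2 + 0.6*a - 2.35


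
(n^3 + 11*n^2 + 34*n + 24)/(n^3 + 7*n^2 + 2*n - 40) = (n^2 + 7*n + 6)/(n^2 + 3*n - 10)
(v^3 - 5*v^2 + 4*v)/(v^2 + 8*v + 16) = v*(v^2 - 5*v + 4)/(v^2 + 8*v + 16)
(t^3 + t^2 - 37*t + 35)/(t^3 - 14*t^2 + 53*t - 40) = (t + 7)/(t - 8)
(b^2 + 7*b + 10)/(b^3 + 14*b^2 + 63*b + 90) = (b + 2)/(b^2 + 9*b + 18)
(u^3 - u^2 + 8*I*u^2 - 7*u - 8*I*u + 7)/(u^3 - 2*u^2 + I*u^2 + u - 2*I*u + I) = (u + 7*I)/(u - 1)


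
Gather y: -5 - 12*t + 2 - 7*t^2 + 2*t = -7*t^2 - 10*t - 3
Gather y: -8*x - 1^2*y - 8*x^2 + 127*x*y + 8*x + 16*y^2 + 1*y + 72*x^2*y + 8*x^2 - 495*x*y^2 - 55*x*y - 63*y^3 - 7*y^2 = -63*y^3 + y^2*(9 - 495*x) + y*(72*x^2 + 72*x)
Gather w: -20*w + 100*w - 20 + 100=80*w + 80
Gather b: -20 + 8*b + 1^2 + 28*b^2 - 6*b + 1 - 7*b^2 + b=21*b^2 + 3*b - 18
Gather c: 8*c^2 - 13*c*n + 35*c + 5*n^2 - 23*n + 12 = 8*c^2 + c*(35 - 13*n) + 5*n^2 - 23*n + 12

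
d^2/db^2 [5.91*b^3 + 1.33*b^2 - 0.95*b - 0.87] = 35.46*b + 2.66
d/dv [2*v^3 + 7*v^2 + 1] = 2*v*(3*v + 7)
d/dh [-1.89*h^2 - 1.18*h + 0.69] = -3.78*h - 1.18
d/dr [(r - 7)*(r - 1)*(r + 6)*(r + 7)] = 4*r^3 + 15*r^2 - 110*r - 245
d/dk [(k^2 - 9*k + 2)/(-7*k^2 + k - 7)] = (-62*k^2 + 14*k + 61)/(49*k^4 - 14*k^3 + 99*k^2 - 14*k + 49)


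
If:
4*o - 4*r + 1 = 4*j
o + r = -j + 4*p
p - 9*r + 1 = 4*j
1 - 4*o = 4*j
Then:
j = 53/216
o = 1/216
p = 7/108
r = 1/108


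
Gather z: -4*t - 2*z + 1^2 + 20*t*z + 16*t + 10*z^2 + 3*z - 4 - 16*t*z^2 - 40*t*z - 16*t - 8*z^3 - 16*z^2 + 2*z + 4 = -4*t - 8*z^3 + z^2*(-16*t - 6) + z*(3 - 20*t) + 1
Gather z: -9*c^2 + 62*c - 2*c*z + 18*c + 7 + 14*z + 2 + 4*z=-9*c^2 + 80*c + z*(18 - 2*c) + 9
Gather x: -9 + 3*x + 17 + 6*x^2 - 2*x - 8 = 6*x^2 + x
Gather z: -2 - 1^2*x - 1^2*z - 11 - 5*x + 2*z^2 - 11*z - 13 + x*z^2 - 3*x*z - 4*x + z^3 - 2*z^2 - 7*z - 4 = x*z^2 - 10*x + z^3 + z*(-3*x - 19) - 30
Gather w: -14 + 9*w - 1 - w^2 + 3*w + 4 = -w^2 + 12*w - 11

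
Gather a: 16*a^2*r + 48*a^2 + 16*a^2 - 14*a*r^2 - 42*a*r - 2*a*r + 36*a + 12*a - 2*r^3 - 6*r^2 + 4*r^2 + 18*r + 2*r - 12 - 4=a^2*(16*r + 64) + a*(-14*r^2 - 44*r + 48) - 2*r^3 - 2*r^2 + 20*r - 16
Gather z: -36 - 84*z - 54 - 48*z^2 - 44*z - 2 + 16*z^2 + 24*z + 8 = -32*z^2 - 104*z - 84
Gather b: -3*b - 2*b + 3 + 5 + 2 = 10 - 5*b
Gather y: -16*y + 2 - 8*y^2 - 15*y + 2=-8*y^2 - 31*y + 4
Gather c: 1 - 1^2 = 0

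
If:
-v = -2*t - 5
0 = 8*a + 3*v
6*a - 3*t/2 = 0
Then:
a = -15/32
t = -15/8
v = 5/4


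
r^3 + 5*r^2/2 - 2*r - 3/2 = (r - 1)*(r + 1/2)*(r + 3)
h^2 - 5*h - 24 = (h - 8)*(h + 3)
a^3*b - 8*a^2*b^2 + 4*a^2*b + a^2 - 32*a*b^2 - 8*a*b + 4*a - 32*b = (a + 4)*(a - 8*b)*(a*b + 1)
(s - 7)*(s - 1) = s^2 - 8*s + 7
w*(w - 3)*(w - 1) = w^3 - 4*w^2 + 3*w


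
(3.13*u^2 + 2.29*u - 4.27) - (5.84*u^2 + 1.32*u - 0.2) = -2.71*u^2 + 0.97*u - 4.07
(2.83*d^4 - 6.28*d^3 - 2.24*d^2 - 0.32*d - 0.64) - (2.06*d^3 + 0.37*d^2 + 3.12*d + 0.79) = 2.83*d^4 - 8.34*d^3 - 2.61*d^2 - 3.44*d - 1.43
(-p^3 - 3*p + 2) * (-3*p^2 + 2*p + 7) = 3*p^5 - 2*p^4 + 2*p^3 - 12*p^2 - 17*p + 14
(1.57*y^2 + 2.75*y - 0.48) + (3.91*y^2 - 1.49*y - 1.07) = 5.48*y^2 + 1.26*y - 1.55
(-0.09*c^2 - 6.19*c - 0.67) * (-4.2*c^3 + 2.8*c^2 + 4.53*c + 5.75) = 0.378*c^5 + 25.746*c^4 - 14.9257*c^3 - 30.4342*c^2 - 38.6276*c - 3.8525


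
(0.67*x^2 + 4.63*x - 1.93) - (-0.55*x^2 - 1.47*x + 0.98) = 1.22*x^2 + 6.1*x - 2.91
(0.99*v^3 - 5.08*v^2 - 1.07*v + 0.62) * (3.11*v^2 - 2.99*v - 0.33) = 3.0789*v^5 - 18.7589*v^4 + 11.5348*v^3 + 6.8039*v^2 - 1.5007*v - 0.2046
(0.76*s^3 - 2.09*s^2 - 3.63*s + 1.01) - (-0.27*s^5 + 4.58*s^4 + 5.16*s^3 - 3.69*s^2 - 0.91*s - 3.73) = 0.27*s^5 - 4.58*s^4 - 4.4*s^3 + 1.6*s^2 - 2.72*s + 4.74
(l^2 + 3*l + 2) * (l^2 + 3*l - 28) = l^4 + 6*l^3 - 17*l^2 - 78*l - 56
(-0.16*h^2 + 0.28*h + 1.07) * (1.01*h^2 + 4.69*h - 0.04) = -0.1616*h^4 - 0.4676*h^3 + 2.4003*h^2 + 5.0071*h - 0.0428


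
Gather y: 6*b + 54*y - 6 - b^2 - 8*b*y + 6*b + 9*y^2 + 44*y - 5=-b^2 + 12*b + 9*y^2 + y*(98 - 8*b) - 11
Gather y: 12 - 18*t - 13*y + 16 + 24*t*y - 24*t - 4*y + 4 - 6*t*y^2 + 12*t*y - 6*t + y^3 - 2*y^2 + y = -48*t + y^3 + y^2*(-6*t - 2) + y*(36*t - 16) + 32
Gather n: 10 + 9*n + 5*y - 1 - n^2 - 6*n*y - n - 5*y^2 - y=-n^2 + n*(8 - 6*y) - 5*y^2 + 4*y + 9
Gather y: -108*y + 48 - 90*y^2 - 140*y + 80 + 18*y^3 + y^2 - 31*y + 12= 18*y^3 - 89*y^2 - 279*y + 140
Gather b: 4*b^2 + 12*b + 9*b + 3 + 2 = 4*b^2 + 21*b + 5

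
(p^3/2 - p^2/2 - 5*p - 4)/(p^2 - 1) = (p^2/2 - p - 4)/(p - 1)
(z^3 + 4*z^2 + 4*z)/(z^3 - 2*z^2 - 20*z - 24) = z/(z - 6)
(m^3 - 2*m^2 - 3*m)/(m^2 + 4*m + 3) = m*(m - 3)/(m + 3)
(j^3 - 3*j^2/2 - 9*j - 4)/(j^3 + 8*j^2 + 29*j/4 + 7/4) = 2*(j^2 - 2*j - 8)/(2*j^2 + 15*j + 7)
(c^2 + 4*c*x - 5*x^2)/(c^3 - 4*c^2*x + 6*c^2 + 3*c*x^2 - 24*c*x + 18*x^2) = (-c - 5*x)/(-c^2 + 3*c*x - 6*c + 18*x)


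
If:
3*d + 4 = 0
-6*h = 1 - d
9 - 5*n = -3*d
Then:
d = -4/3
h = -7/18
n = 1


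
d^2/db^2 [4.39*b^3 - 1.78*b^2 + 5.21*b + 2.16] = 26.34*b - 3.56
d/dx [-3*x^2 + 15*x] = 15 - 6*x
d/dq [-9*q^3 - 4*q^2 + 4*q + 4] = -27*q^2 - 8*q + 4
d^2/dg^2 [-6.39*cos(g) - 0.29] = 6.39*cos(g)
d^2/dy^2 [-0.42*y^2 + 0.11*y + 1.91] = -0.840000000000000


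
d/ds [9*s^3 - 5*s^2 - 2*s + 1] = 27*s^2 - 10*s - 2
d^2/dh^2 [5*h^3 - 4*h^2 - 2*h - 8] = 30*h - 8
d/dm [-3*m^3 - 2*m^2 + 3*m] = -9*m^2 - 4*m + 3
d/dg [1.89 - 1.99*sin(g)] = -1.99*cos(g)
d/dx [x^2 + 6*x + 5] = 2*x + 6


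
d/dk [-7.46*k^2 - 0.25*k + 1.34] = -14.92*k - 0.25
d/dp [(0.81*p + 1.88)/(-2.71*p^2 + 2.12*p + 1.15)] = (2.1951*p^2 + 10.1896*p - 3.0541)/(7.3441*p^4 - 11.4904*p^3 - 1.7386*p^2 + 4.876*p + 1.3225)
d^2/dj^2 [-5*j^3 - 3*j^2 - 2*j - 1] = -30*j - 6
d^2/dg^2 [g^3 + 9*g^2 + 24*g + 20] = 6*g + 18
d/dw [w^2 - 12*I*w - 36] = 2*w - 12*I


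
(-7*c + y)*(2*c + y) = -14*c^2 - 5*c*y + y^2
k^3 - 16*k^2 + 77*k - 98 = (k - 7)^2*(k - 2)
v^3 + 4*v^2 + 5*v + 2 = (v + 1)^2*(v + 2)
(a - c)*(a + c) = a^2 - c^2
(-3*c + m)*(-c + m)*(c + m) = 3*c^3 - c^2*m - 3*c*m^2 + m^3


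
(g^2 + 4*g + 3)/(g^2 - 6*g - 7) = (g + 3)/(g - 7)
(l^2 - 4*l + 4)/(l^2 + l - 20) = (l^2 - 4*l + 4)/(l^2 + l - 20)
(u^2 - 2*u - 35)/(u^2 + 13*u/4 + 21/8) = 8*(u^2 - 2*u - 35)/(8*u^2 + 26*u + 21)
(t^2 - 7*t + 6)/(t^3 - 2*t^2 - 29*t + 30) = 1/(t + 5)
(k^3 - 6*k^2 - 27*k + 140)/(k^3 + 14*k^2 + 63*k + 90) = (k^2 - 11*k + 28)/(k^2 + 9*k + 18)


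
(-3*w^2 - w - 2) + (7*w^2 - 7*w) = 4*w^2 - 8*w - 2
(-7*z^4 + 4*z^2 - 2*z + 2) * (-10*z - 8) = 70*z^5 + 56*z^4 - 40*z^3 - 12*z^2 - 4*z - 16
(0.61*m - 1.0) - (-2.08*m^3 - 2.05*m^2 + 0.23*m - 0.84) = 2.08*m^3 + 2.05*m^2 + 0.38*m - 0.16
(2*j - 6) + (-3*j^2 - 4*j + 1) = -3*j^2 - 2*j - 5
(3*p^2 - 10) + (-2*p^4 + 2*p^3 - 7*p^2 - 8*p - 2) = -2*p^4 + 2*p^3 - 4*p^2 - 8*p - 12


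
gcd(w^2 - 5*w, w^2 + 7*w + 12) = 1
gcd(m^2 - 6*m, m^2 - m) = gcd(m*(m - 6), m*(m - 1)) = m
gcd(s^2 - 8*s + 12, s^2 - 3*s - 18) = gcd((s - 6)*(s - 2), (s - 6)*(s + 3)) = s - 6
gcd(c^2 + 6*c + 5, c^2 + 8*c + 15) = c + 5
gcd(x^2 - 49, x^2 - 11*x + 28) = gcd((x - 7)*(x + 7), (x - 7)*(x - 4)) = x - 7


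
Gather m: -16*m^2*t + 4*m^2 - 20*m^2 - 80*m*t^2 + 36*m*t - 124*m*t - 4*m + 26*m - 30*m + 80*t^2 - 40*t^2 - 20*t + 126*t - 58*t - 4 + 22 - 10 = m^2*(-16*t - 16) + m*(-80*t^2 - 88*t - 8) + 40*t^2 + 48*t + 8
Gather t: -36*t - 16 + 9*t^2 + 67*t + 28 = 9*t^2 + 31*t + 12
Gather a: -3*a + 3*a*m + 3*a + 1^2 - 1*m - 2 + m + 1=3*a*m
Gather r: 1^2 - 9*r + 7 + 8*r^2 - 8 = 8*r^2 - 9*r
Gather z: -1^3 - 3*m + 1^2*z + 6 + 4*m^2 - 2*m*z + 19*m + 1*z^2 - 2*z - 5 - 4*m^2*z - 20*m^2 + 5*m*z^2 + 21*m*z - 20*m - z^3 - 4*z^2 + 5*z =-16*m^2 - 4*m - z^3 + z^2*(5*m - 3) + z*(-4*m^2 + 19*m + 4)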